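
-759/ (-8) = 759/8 = 94.88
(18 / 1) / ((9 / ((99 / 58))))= 99/29 = 3.41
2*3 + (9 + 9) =24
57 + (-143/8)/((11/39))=-51/8 = -6.38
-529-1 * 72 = -601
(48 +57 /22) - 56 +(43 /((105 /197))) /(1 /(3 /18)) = 27848/3465 = 8.04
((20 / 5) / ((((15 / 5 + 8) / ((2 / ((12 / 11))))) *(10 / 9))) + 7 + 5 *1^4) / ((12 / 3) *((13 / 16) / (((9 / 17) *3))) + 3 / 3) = 972/235 = 4.14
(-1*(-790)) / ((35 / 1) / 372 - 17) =-293880/6289 = -46.73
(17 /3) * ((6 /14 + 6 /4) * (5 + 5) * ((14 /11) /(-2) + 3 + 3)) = 45135/77 = 586.17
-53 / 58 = -0.91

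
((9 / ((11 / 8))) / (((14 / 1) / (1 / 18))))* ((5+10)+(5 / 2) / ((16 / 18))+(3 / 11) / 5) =15723/33880 = 0.46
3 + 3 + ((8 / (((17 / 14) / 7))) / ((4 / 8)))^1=98.24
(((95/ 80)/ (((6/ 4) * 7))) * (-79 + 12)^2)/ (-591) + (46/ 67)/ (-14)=-0.91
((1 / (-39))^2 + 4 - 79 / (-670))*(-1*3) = -4197109/339690 = -12.36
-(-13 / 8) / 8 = 13/64 = 0.20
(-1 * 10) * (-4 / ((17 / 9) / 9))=3240/17 = 190.59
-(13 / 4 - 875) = 871.75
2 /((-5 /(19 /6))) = -19/15 = -1.27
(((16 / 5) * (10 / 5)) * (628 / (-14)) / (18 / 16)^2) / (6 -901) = 643072/2537325 = 0.25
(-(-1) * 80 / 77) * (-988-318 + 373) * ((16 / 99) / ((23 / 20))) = -7961600/58443 = -136.23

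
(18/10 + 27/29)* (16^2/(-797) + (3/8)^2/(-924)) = -45437967/51773120 = -0.88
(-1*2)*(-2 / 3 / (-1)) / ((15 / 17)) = -68/45 = -1.51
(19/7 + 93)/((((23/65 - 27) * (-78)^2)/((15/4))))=-8375/3782688 = 0.00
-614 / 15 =-40.93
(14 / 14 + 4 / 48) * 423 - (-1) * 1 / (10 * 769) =7047887/15380 = 458.25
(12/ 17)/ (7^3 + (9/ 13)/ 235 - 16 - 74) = 9165/3284927 = 0.00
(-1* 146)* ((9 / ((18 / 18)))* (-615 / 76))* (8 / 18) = 89790/19 = 4725.79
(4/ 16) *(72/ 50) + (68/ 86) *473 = 9359/25 = 374.36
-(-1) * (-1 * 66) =-66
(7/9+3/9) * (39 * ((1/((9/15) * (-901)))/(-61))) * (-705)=-152750/164883 = -0.93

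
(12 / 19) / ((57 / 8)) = 0.09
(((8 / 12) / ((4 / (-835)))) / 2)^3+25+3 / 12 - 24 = -582180715/1728 = -336910.14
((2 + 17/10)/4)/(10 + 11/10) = 1/12 = 0.08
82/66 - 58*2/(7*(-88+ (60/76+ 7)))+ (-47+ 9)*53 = -19680736/9779 = -2012.55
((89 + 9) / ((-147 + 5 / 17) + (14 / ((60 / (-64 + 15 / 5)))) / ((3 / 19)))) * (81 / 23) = -12145140/8334763 = -1.46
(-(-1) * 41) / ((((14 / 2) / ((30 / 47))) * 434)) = 615/71393 = 0.01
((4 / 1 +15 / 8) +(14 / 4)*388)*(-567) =-6186537/8 = -773317.12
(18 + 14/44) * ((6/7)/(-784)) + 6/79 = 266697/4769072 = 0.06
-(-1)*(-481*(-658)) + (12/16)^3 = 20255899/64 = 316498.42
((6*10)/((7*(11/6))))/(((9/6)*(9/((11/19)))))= 80/399 = 0.20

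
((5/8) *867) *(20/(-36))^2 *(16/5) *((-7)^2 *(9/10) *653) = 46235665/3 = 15411888.33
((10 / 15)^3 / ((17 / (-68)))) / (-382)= 16/5157 = 0.00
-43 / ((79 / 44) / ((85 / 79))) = -160820/6241 = -25.77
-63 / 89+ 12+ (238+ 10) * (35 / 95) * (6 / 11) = 1137069/18601 = 61.13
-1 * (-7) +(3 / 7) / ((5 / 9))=272/35 = 7.77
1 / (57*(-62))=-1/3534 = 0.00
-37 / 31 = -1.19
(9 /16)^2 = 81/256 = 0.32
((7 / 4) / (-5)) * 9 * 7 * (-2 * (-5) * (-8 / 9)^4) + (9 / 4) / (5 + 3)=-3204703/23328 = -137.38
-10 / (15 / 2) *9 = -12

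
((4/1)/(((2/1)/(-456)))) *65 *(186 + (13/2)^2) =-13530660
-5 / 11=-0.45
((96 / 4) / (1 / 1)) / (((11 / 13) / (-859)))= -268008/11 = -24364.36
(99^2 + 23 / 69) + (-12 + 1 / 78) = 254523/26 = 9789.35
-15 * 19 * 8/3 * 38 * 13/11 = -375440/11 = -34130.91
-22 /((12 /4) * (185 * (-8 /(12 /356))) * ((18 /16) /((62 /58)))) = 682/4297365 = 0.00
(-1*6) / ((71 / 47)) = -282/71 = -3.97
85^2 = 7225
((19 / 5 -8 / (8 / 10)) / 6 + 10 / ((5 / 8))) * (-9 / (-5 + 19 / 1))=-1347/140 = -9.62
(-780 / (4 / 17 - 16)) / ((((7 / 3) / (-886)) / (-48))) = 422940960/469 = 901793.09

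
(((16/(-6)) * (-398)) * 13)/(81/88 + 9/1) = 3642496/2619 = 1390.80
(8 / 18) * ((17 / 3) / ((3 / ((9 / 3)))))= 2.52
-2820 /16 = -176.25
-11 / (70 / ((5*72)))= -396/7 = -56.57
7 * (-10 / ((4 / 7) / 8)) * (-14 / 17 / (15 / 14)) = 38416/51 = 753.25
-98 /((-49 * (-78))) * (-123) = 41/13 = 3.15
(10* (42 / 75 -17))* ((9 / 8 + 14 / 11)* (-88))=173442/5 = 34688.40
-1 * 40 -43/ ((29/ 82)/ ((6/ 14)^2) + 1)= -118094/2159 = -54.70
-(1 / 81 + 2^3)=-649/81 = -8.01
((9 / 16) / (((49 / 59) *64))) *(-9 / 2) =-4779/100352 = -0.05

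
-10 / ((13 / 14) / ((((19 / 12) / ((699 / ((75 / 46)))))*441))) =-2443875/139334 = -17.54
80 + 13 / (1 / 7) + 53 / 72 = 12365/72 = 171.74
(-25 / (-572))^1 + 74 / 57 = 43753/32604 = 1.34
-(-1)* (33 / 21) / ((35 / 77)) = 121/35 = 3.46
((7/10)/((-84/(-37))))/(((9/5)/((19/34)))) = 0.10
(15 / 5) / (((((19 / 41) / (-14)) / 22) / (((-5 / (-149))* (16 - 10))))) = -1136520/2831 = -401.46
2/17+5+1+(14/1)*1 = 342/17 = 20.12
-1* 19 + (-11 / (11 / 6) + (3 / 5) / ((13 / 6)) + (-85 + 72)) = -2452/65 = -37.72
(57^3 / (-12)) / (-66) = 20577/88 = 233.83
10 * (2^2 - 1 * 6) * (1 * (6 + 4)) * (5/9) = -1000/9 = -111.11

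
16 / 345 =0.05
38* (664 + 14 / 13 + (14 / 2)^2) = 352754/13 = 27134.92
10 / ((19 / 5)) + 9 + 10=411/19 = 21.63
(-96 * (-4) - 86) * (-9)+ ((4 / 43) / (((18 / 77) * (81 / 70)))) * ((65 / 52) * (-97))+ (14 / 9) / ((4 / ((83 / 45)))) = -853572443/313470 = -2722.98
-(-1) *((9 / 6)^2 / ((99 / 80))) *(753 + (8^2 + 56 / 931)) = 197580/133 = 1485.56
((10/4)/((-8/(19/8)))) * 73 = -6935/128 = -54.18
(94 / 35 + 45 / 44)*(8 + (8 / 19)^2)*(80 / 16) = 4214718/27797 = 151.62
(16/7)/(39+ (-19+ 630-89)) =16/3927 = 0.00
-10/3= -3.33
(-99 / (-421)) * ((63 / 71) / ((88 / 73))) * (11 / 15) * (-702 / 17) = -53270217/10162940 = -5.24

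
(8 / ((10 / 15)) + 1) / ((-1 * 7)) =-13/7 = -1.86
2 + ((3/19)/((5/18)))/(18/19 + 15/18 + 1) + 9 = 17759/1585 = 11.20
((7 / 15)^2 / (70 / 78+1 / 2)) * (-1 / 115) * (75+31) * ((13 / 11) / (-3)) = 1755572/31024125 = 0.06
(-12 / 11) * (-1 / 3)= 4/11 = 0.36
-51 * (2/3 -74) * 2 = 7480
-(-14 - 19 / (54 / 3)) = 271/18 = 15.06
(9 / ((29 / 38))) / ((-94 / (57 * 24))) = -233928/1363 = -171.63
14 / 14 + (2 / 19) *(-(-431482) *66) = 56955643/19 = 2997665.42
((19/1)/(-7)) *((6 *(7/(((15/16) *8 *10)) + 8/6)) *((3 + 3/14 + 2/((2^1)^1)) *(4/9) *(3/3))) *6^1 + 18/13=-12408338/47775 = -259.72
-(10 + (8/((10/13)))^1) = -102/5 = -20.40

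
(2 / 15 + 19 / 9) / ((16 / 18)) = 101/40 = 2.52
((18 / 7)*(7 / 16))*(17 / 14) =153/112 = 1.37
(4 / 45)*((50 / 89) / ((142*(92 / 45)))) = 25/145337 = 0.00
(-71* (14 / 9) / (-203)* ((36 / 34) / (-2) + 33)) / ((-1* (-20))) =0.88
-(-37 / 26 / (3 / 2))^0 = -1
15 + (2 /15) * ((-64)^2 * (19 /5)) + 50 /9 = 471569/225 = 2095.86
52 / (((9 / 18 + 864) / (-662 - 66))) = -832/19 = -43.79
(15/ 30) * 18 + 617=626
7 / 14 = 1/2 = 0.50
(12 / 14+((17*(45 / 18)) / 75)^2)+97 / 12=14587/1575 = 9.26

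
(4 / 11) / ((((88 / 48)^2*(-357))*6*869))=-8/137640041 = 0.00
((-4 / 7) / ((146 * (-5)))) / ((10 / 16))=16/12775 = 0.00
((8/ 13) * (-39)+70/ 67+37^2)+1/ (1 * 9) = 811732/603 = 1346.16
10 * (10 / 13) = 100/13 = 7.69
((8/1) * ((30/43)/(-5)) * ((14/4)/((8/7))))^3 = -3176523/79507 = -39.95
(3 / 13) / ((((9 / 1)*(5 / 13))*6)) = 1/90 = 0.01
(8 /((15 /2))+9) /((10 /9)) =453/50 = 9.06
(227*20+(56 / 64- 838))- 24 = 29431/8 = 3678.88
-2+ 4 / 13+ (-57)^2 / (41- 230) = -5155/273 = -18.88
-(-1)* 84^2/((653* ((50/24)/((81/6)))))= 1143072/16325 = 70.02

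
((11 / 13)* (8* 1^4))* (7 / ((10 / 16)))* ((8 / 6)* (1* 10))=1010.87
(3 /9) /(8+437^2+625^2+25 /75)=1/1744807 = 0.00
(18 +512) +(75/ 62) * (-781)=-25715/62 = -414.76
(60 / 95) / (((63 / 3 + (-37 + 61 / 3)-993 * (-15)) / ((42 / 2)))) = 378/424631 = 0.00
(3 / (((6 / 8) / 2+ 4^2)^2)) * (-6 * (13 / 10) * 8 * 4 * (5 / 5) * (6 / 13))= -110592/85805 = -1.29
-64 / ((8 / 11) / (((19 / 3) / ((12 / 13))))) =-5434/9 = -603.78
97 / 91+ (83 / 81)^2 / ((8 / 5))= 8225831/4776408 = 1.72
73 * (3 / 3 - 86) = -6205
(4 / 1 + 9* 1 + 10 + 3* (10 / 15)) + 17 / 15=392/15 = 26.13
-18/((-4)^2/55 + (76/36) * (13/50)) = -89100/4157 = -21.43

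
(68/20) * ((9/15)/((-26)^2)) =51/16900 = 0.00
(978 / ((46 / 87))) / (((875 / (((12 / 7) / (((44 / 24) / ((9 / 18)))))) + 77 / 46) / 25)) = 38288700/1551011 = 24.69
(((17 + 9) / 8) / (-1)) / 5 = -13/20 = -0.65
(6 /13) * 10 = 60/13 = 4.62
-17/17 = -1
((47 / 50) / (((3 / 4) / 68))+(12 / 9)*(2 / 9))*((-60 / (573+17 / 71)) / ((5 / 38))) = -14159104/208125 = -68.03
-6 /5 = -1.20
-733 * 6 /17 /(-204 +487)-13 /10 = -106523/48110 = -2.21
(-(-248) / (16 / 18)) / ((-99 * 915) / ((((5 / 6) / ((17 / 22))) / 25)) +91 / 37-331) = -3441/25903127 = 0.00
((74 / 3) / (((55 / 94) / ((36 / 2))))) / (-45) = -13912/825 = -16.86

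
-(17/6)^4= -83521/1296 = -64.45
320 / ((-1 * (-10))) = 32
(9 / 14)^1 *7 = 9/2 = 4.50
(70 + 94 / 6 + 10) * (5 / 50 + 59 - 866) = -2315803/30 = -77193.43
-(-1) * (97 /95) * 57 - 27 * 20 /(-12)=516/5 = 103.20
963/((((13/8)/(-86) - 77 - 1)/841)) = -557199504/53677 = -10380.60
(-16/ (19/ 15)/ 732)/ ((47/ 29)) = -580/54473 = -0.01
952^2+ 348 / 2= 906478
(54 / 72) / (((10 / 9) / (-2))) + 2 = 13/20 = 0.65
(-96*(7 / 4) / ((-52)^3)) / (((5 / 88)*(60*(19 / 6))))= 231/2087150 = 0.00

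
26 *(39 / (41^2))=1014/1681 = 0.60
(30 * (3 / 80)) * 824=927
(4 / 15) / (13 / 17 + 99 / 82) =5576/41235 = 0.14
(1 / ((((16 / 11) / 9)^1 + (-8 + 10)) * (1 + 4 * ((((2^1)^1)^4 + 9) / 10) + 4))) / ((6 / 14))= 77/1070 = 0.07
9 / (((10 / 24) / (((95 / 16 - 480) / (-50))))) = 40959/200 = 204.80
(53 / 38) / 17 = 53/646 = 0.08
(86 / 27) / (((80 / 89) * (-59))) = -3827/63720 = -0.06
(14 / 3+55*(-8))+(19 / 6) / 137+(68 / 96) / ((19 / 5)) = -27183055/62472 = -435.12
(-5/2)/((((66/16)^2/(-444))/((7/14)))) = 11840/363 = 32.62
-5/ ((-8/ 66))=165/4 = 41.25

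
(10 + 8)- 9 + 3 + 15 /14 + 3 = 225/14 = 16.07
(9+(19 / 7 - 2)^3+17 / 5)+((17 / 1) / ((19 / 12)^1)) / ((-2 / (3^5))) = -42092061/32585 = -1291.76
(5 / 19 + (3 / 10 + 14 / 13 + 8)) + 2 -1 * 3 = 21341/2470 = 8.64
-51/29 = -1.76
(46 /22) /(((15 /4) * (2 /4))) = 184/165 = 1.12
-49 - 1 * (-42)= -7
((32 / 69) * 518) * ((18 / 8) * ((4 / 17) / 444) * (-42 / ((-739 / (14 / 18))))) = 10976/866847 = 0.01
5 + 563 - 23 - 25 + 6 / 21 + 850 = 1370.29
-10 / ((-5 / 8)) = 16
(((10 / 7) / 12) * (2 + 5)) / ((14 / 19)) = 95/84 = 1.13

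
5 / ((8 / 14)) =35/4 = 8.75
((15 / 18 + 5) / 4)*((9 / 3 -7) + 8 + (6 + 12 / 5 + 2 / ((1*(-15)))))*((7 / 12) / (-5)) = -1127/540 = -2.09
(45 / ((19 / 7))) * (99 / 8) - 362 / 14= 190783/1064 = 179.31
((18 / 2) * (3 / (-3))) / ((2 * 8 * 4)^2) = -9/4096 = 0.00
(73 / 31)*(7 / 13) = 511/403 = 1.27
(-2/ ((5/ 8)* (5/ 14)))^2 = 50176/625 = 80.28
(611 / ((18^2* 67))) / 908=611/19710864 = 0.00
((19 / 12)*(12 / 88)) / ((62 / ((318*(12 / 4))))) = 9063/2728 = 3.32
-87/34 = -2.56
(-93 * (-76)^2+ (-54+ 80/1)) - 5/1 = -537147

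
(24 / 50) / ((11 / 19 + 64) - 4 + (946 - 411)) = 19/23575 = 0.00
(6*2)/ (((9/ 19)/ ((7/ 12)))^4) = 27.60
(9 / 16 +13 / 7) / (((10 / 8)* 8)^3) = 271/112000 = 0.00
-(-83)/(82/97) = 8051/82 = 98.18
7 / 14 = 1/2 = 0.50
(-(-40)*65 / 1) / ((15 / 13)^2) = 17576/9 = 1952.89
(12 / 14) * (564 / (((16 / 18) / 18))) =68526/7 = 9789.43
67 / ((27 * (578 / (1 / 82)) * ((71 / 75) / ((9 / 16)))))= 1675/53841856 = 0.00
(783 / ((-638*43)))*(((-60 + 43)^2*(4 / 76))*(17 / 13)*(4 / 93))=-88434/3621761 = -0.02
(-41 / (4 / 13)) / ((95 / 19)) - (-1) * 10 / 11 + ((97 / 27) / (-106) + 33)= 2274637/314820 = 7.23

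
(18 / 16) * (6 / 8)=27/32 = 0.84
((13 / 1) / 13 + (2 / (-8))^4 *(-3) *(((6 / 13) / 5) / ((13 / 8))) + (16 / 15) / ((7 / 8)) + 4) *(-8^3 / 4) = -795.95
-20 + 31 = 11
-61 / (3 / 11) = -671/3 = -223.67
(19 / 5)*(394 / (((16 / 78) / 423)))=61748271/20 = 3087413.55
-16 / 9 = -1.78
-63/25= -2.52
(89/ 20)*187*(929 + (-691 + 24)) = 218023.30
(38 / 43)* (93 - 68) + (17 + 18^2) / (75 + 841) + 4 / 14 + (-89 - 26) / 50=28193351/1378580 = 20.45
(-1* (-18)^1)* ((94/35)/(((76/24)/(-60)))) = -121824/133 = -915.97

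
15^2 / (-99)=-25/11 = -2.27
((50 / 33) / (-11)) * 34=-4.68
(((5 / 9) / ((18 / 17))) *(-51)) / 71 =-1445/3834 = -0.38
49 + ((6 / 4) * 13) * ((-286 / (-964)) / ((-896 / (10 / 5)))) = 21156151/431872 = 48.99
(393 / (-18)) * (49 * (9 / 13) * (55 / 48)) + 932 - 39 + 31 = 31339/416 = 75.33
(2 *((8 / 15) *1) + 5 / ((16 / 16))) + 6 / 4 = 227/30 = 7.57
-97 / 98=-0.99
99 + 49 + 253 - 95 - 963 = -657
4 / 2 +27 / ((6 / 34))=155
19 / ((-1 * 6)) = -19/6 = -3.17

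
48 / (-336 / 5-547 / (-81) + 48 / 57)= -369360/458659 = -0.81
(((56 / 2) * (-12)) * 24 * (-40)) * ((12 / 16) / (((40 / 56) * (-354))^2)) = 65856/17405 = 3.78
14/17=0.82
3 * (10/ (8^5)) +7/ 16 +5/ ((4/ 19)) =396303/16384 = 24.19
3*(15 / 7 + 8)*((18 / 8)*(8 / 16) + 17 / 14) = 27903/392 = 71.18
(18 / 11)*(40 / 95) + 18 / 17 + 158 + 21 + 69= 249.75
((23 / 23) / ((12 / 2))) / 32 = 1/192 = 0.01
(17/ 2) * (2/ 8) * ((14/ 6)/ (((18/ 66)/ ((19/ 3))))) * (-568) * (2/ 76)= -92939/54 = -1721.09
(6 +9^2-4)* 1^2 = 83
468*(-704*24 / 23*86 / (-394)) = 340015104/4531 = 75041.96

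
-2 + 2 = 0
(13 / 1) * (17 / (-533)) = -17/41 = -0.41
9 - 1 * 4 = 5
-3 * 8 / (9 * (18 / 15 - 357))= 40/5337 = 0.01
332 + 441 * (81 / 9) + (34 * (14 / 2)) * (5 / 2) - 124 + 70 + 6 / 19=92004/19 = 4842.32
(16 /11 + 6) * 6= 492/11 = 44.73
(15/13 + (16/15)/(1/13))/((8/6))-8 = 849/260 = 3.27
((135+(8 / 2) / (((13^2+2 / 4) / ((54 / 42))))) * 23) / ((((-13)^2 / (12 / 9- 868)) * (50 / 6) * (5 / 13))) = -19652856/3955 = -4969.12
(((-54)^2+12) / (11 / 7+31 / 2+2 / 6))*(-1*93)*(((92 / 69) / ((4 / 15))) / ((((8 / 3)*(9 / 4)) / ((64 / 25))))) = -121992192/3655 = -33376.80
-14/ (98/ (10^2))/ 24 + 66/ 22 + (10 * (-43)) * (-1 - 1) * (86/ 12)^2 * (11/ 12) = 30612013/756 = 40492.08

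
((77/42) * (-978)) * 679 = -1217447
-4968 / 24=-207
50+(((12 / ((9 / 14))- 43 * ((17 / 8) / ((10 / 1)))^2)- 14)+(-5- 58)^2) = 77217119/19200 = 4021.72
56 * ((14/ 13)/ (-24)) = -98/39 = -2.51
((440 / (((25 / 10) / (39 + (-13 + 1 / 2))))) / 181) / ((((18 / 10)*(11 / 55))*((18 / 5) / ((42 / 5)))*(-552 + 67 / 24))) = -932800/3067407 = -0.30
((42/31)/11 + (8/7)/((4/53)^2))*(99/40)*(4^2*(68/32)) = 146643921/8680 = 16894.46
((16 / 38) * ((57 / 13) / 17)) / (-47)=-24/10387 = 0.00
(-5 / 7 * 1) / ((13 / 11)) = -55/91 = -0.60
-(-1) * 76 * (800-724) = 5776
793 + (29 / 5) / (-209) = 792.97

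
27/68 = 0.40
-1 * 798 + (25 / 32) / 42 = -1072487/1344 = -797.98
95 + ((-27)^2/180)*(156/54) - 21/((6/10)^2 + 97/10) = 526201/5030 = 104.61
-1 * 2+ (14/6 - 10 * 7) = -209/3 = -69.67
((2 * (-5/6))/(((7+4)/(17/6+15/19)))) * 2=-2065/1881 = -1.10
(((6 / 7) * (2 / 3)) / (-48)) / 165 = -1/13860 = 0.00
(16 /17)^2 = 256/289 = 0.89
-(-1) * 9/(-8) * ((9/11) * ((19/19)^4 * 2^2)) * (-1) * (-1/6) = -0.61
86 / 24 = 43/12 = 3.58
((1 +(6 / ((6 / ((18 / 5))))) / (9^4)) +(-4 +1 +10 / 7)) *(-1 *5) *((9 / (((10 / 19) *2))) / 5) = 138377/28350 = 4.88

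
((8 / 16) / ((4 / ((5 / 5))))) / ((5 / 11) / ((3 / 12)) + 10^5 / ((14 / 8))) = 77/35201120 = 0.00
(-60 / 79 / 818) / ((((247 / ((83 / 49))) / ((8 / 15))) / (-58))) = 77024/391060033 = 0.00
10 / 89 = 0.11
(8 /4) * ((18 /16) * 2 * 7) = 63/2 = 31.50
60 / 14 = 30/7 = 4.29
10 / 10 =1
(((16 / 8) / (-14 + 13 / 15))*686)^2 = 423536400/38809 = 10913.36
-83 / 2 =-41.50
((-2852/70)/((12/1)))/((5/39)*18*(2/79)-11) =732251/2359770 = 0.31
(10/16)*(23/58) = 115/464 = 0.25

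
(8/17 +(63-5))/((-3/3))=-994/17 = -58.47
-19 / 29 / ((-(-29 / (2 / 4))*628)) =-19/1056296 = 0.00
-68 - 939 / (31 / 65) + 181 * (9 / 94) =-5884943/2914 = -2019.54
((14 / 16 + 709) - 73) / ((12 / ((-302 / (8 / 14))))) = -5385415/192 = -28049.04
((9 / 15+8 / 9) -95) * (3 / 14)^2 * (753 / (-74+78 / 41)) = 8119599/181055 = 44.85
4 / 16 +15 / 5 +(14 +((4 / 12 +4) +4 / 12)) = 263/12 = 21.92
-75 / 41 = -1.83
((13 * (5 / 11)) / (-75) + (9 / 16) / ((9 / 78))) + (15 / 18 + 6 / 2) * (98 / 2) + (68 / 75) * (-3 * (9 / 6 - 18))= 522521/2200 = 237.51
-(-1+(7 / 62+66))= -4037/62 = -65.11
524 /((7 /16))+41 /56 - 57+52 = 66833/56 = 1193.45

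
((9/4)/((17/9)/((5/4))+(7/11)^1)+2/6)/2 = 17617/25512 = 0.69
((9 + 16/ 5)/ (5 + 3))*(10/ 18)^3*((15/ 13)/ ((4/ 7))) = 53375/101088 = 0.53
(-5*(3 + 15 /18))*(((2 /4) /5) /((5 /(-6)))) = 23/10 = 2.30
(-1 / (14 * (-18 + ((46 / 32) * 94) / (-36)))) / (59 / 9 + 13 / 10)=2592/6201097 = 0.00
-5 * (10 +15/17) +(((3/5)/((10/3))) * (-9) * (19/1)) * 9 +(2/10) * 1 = -281547/850 = -331.23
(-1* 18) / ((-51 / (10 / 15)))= 4/17 = 0.24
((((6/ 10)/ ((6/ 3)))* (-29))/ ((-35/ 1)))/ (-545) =-87/190750 = 0.00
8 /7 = 1.14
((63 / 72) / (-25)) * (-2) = 7/100 = 0.07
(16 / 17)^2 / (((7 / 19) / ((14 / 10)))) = 3.37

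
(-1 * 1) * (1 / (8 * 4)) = -1/32 = -0.03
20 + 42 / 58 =20.72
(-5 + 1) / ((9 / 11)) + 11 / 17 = -649/153 = -4.24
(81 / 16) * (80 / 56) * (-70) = -2025/4 = -506.25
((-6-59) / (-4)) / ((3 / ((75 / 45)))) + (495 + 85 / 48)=72835/144 = 505.80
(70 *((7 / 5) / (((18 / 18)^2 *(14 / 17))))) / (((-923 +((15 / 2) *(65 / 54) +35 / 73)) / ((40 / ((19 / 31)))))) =-387787680/45612521 = -8.50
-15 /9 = -5/3 = -1.67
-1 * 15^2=-225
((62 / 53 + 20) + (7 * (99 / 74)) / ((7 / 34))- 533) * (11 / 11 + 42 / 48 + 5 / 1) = -12574375/3922 = -3206.11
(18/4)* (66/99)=3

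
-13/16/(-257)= 13/4112 = 0.00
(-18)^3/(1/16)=-93312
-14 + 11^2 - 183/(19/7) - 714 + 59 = -11693/19 = -615.42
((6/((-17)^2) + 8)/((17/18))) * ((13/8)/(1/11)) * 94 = 70106751/4913 = 14269.64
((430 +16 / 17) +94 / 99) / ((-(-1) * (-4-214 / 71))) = -25803956/419067 = -61.57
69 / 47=1.47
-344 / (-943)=344/943 = 0.36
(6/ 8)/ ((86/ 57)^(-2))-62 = -65297/1083 = -60.29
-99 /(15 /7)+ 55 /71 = -16126/355 = -45.43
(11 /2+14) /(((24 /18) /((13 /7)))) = 1521/56 = 27.16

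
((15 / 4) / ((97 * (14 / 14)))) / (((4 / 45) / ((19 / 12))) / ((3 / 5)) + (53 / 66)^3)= 20484090/323957399 = 0.06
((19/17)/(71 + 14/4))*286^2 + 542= 1769.10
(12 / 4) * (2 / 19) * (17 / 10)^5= 4259571/950000 = 4.48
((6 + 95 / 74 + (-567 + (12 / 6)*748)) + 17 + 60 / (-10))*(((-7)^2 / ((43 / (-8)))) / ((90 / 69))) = -158003146/23865 = -6620.71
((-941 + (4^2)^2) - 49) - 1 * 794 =-1528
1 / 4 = 0.25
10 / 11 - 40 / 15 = -58/33 = -1.76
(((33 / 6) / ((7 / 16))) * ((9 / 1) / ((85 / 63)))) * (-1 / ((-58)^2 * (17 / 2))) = -3564/1215245 = 0.00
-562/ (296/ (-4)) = 281/37 = 7.59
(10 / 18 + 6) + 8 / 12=7.22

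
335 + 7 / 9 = 3022/9 = 335.78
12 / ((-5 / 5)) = -12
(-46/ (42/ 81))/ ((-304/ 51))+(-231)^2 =113583879/2128 = 53375.88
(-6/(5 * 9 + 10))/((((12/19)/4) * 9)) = -38/495 = -0.08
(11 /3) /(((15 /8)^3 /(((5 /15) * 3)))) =0.56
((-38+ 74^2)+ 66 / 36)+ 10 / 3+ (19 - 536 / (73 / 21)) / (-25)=59661889/10950 = 5448.57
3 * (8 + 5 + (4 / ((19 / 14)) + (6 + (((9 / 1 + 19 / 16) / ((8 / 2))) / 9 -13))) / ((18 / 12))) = 172153/5472 = 31.46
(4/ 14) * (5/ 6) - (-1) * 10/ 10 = 26/21 = 1.24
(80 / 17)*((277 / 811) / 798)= 11080/5501013 = 0.00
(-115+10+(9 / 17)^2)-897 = -289497/289 = -1001.72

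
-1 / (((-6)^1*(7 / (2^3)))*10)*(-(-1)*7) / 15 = 2/225 = 0.01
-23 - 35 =-58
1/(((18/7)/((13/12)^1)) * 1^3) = 91/216 = 0.42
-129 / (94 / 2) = -129/47 = -2.74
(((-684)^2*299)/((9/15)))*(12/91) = 215213760/7 = 30744822.86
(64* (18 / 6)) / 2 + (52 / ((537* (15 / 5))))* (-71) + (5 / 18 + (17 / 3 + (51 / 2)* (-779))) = -19764.85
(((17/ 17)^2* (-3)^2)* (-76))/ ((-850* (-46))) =-0.02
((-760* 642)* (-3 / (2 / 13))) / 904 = 1189305/113 = 10524.82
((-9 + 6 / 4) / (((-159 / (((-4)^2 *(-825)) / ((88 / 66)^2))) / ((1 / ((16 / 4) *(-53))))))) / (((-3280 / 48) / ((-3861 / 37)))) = 86003775/34090024 = 2.52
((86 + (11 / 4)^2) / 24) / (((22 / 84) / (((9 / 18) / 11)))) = 10479/15488 = 0.68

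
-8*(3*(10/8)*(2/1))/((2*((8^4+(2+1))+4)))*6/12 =-15/4103 = 0.00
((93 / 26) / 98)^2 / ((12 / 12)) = 8649/6492304 = 0.00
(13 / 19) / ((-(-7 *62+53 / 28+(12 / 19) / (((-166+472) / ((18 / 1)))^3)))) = 137564/86877309 = 0.00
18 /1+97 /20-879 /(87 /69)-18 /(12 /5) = -395437/580 = -681.79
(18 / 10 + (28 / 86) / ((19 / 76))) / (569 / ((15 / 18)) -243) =667/94557 = 0.01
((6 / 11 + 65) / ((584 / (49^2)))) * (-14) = -12117847/3212 = -3772.68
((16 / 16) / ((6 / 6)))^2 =1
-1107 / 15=-369/5 = -73.80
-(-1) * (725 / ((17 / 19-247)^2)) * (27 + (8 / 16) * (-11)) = 11254175/43729952 = 0.26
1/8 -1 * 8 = -63/8 = -7.88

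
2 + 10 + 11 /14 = 179/14 = 12.79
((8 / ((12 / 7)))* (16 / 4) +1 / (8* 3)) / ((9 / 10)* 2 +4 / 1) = 2245/696 = 3.23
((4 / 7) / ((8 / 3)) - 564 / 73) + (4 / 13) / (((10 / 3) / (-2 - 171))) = -1559841/66430 = -23.48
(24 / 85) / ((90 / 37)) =148/1275 = 0.12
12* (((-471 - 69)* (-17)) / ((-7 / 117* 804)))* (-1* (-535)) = -574622100/469 = -1225207.04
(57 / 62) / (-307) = -57/19034 = 0.00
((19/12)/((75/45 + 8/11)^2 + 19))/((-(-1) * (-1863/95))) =-218405/66899088 = 0.00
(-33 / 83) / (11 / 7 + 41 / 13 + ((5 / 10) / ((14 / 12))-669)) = 429/716290 = 0.00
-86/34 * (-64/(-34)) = -1376/289 = -4.76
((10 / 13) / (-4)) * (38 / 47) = -95/611 = -0.16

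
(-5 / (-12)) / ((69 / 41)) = 0.25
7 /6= 1.17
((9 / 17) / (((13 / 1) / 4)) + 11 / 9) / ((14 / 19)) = 52345/27846 = 1.88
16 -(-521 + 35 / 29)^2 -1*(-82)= -227143058/841 = -270086.87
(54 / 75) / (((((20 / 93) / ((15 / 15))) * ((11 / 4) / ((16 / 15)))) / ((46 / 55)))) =410688/378125 = 1.09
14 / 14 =1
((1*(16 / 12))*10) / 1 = 40/3 = 13.33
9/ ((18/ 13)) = 13/2 = 6.50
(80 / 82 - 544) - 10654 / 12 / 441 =-8446993/15498 = -545.04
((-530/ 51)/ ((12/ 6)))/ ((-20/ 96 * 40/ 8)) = 424/85 = 4.99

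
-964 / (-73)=964/73 = 13.21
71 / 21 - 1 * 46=-895/21 = -42.62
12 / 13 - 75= -963/13 = -74.08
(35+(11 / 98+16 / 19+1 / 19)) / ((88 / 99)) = 603405/14896 = 40.51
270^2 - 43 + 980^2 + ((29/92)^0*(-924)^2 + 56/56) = 1887034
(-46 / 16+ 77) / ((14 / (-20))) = -2965/28 = -105.89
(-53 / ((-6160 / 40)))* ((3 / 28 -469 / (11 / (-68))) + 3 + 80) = 48684369/47432 = 1026.40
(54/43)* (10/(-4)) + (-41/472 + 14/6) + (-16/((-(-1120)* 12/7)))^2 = -32623663/36532800 = -0.89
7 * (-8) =-56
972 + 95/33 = 32171/33 = 974.88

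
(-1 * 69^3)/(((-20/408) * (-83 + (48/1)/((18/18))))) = -33507918/175 = -191473.82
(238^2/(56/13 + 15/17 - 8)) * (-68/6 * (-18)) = -851246032/207 = -4112299.67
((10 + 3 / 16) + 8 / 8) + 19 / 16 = 99/8 = 12.38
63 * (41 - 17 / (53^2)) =7254576/2809 = 2582.62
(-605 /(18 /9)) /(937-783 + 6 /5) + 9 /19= -43507/29488 = -1.48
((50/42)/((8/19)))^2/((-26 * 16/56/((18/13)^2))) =-2030625/984256 = -2.06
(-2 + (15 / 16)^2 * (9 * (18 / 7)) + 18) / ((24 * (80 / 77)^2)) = 27579167/19660800 = 1.40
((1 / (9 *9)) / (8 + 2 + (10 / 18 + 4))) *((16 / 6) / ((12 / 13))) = 26/10611 = 0.00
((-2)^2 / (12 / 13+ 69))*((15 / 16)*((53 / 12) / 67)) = 3445/974448 = 0.00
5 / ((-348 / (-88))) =1.26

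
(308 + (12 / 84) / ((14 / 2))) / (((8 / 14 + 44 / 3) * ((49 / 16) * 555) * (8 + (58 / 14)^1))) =15093/15410500 = 0.00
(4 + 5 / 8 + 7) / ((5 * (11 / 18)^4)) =1220346/73205 = 16.67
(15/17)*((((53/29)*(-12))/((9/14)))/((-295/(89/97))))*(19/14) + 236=666218096/2821439 = 236.13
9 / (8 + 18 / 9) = 9/10 = 0.90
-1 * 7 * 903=-6321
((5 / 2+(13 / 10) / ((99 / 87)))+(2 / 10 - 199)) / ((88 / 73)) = -2350673/14520 = -161.89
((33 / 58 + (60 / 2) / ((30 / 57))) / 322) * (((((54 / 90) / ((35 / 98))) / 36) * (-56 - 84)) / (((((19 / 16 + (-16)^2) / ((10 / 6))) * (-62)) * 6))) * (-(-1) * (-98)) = -509012/255257565 = 0.00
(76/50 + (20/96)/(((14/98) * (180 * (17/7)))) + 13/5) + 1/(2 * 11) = 4.17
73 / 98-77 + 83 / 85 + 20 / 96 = -75.07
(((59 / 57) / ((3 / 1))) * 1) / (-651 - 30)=-59/116451 = 0.00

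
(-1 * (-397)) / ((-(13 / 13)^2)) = -397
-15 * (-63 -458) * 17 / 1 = 132855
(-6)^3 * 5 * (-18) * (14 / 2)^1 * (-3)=-408240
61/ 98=0.62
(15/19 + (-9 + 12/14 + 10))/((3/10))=3520/399 = 8.82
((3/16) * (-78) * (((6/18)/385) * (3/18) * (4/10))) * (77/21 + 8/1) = -0.01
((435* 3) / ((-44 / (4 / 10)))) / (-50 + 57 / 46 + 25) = 6003/12023 = 0.50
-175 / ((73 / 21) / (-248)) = 911400/73 = 12484.93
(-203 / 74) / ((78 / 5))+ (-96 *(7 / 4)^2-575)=-5016883/5772 = -869.18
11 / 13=0.85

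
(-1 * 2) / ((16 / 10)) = -1.25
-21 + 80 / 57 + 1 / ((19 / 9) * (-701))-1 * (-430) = 410.40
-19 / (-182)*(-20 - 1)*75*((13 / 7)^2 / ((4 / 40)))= -277875/49 = -5670.92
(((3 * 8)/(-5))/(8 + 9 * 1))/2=-12/85 = -0.14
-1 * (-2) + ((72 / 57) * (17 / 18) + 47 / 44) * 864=408730/209 = 1955.65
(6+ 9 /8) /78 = 19/208 = 0.09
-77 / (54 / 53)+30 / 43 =-74.88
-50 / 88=-25/44 = -0.57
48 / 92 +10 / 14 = 199/161 = 1.24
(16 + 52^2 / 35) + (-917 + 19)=-28166/35 = -804.74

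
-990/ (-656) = 495/328 = 1.51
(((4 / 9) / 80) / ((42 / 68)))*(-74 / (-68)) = 37/3780 = 0.01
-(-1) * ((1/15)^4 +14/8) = 354379/202500 = 1.75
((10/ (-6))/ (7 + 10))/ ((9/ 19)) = -95/459 = -0.21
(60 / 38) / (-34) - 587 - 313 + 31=-280702/323 = -869.05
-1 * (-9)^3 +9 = 738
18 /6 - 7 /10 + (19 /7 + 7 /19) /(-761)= 2323799/1012130 = 2.30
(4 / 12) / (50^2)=1/7500 = 0.00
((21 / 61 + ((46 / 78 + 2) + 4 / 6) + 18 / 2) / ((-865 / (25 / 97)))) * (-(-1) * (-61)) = 149885/654459 = 0.23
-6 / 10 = -3/5 = -0.60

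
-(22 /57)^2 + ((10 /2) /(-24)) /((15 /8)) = -845/3249 = -0.26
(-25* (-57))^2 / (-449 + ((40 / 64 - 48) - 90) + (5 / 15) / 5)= -12825000/3703 = -3463.41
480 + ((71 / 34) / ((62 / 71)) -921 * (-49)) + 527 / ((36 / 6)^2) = 432808523/9486 = 45626.03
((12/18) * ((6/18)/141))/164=1/104058 = 0.00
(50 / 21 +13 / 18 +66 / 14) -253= -30893/126 = -245.18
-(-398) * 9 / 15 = 1194/5 = 238.80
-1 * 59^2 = -3481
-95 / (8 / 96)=-1140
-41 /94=-0.44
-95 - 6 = -101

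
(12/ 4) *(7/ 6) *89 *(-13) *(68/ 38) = -137683/19 = -7246.47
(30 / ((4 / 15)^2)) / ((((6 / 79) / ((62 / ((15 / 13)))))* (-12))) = -795925/32 = -24872.66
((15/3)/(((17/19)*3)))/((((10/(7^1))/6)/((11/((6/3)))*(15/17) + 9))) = 108.38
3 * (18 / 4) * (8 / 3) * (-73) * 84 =-220752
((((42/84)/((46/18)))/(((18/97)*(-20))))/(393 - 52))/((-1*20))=97/12548800 = 0.00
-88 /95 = -0.93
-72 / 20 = -18/5 = -3.60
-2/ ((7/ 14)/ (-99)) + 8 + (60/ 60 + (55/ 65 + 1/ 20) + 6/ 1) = 411.90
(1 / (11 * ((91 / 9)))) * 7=9/143 = 0.06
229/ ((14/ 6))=687/7 = 98.14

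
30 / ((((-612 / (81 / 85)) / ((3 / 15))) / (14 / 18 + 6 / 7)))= -309/20230 = -0.02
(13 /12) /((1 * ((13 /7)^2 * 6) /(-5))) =-245/936 = -0.26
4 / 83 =0.05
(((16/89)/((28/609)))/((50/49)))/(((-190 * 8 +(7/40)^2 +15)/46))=-3585792/30615377 = -0.12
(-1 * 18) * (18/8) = -81/2 = -40.50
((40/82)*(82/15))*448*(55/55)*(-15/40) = -448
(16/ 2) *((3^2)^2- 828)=-5976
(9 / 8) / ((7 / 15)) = 135/56 = 2.41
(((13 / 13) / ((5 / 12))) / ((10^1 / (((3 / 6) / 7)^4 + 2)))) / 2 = 230499/960400 = 0.24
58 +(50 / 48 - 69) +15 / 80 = -469/48 = -9.77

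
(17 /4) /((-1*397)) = -17/1588 = -0.01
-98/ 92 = -49/46 = -1.07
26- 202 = -176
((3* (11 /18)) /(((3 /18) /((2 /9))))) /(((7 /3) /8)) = 176/21 = 8.38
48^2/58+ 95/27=33859/783 = 43.24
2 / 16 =1/8 = 0.12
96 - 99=-3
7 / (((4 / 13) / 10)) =455/2 = 227.50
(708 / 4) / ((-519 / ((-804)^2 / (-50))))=19069272/4325 = 4409.08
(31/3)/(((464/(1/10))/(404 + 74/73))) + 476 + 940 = 719899553/508080 = 1416.90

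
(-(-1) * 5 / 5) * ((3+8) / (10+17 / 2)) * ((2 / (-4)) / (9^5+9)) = -11/2185146 = 0.00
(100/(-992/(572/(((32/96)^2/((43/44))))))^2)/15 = 42184935/246016 = 171.47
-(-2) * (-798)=-1596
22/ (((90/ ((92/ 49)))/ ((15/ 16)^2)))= 1265/3136 = 0.40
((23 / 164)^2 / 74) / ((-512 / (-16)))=529/63689728 = 0.00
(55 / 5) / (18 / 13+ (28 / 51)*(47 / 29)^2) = 6133413/1576114 = 3.89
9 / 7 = 1.29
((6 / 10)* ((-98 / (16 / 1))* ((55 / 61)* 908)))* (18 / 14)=-471933/122 = -3868.30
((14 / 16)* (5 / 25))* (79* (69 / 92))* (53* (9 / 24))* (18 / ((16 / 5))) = 2374029/2048 = 1159.19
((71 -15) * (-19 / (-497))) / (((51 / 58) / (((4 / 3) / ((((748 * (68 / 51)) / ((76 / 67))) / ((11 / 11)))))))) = 167504/45367509 = 0.00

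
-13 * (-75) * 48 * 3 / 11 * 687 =96454800/11 = 8768618.18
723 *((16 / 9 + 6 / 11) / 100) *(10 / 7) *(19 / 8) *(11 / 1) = 105317/168 = 626.89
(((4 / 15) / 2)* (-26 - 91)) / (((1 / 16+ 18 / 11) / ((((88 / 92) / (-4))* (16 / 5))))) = 92928/13225 = 7.03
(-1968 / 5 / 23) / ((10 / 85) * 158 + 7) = -11152/16675 = -0.67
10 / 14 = 5/7 = 0.71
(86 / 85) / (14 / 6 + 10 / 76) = 9804/23885 = 0.41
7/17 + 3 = 58/17 = 3.41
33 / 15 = 11/5 = 2.20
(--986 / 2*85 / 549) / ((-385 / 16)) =-134096/42273 = -3.17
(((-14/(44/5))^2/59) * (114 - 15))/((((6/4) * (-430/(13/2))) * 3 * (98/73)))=-4745/446512 = -0.01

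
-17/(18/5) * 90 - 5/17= -7230/17 = -425.29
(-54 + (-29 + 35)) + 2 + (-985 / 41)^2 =892899/1681 = 531.17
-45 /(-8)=45/8 = 5.62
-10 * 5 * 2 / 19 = -100/19 = -5.26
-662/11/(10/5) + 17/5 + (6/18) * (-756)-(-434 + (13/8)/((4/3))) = 271199/1760 = 154.09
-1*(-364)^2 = -132496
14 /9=1.56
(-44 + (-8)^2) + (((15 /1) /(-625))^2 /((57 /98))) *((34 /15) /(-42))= 89062262/4453125 = 20.00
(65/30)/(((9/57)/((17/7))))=4199/126 = 33.33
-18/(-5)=18/5 = 3.60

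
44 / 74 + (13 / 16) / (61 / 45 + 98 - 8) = 1468717/2433712 = 0.60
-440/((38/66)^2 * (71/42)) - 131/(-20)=-399136739/512620 = -778.62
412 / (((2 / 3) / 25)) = 15450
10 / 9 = 1.11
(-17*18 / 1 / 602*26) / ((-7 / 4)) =15912/2107 = 7.55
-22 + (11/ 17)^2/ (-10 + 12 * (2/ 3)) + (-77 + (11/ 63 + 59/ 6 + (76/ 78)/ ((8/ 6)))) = -88.47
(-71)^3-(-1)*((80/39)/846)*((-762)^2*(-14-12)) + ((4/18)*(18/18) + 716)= -166577231/423 = -393799.60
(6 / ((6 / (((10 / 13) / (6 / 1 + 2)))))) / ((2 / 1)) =5/104 = 0.05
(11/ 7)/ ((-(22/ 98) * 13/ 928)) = -6496/13 = -499.69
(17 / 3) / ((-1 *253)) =-0.02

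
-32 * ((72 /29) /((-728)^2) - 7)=53793340/240149 = 224.00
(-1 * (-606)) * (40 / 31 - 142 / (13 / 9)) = -23693388/403 = -58792.53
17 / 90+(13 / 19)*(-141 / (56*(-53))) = 561817/2537640 = 0.22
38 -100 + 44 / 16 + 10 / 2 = -217/4 = -54.25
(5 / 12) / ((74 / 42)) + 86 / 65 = 15003/9620 = 1.56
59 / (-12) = -59/12 = -4.92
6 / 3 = 2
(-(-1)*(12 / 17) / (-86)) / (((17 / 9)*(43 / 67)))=-3618/534361 = -0.01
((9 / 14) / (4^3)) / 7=9/6272 = 0.00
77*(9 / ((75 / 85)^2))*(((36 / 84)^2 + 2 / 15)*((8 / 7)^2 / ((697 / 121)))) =337413824/5273625 = 63.98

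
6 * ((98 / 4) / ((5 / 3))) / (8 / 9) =3969/40 = 99.22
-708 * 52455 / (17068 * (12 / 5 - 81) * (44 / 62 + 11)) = 2.36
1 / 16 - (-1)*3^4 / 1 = 1297/16 = 81.06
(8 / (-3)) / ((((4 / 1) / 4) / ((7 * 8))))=-448/3 = -149.33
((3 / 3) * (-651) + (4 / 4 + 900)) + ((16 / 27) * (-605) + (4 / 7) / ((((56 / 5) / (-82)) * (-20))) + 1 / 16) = -2291369/21168 = -108.25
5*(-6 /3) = -10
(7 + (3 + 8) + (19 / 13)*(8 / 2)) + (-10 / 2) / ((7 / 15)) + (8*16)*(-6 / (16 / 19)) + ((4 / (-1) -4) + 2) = -82343/91 = -904.87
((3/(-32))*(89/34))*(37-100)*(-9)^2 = 1362501/1088 = 1252.30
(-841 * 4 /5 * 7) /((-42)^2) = -841/315 = -2.67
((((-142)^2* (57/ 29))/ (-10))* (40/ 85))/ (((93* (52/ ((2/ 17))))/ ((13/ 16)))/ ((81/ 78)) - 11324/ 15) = -10344132/266016391 = -0.04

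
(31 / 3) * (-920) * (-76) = 2167520/3 = 722506.67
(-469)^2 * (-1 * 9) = -1979649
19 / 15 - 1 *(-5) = 94/15 = 6.27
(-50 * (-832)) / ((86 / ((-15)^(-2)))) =832/387 = 2.15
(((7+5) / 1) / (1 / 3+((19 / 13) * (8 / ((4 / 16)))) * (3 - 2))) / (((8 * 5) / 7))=819/18370 = 0.04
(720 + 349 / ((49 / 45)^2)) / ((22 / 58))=70627905/26411 = 2674.19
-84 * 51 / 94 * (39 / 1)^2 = -3257982/47 = -69318.77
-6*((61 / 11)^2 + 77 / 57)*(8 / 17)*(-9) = 31883616/39083 = 815.79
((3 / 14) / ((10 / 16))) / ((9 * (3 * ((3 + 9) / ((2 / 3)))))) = 2/2835 = 0.00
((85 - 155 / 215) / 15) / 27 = 1208/5805 = 0.21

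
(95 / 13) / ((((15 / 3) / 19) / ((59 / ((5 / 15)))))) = 63897/13 = 4915.15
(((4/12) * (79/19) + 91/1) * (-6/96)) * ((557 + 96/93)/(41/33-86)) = 501030937/13179464 = 38.02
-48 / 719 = -0.07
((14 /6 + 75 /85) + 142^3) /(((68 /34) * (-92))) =-36506963/2346 = -15561.37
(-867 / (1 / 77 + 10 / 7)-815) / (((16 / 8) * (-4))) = 6551/37 = 177.05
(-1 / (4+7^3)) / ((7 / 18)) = -18/2429 = -0.01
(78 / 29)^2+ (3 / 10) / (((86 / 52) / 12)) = 9.41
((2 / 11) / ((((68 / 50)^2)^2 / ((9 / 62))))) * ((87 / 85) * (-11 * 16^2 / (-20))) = 48937500/44015567 = 1.11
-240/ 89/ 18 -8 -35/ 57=-8.76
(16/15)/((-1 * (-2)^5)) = 0.03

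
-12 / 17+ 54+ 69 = 2079/17 = 122.29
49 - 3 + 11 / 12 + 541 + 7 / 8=588.79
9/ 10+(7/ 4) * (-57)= -1977/20 = -98.85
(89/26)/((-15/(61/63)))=-5429/24570 = -0.22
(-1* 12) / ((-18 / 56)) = 112/3 = 37.33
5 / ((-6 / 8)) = -20/3 = -6.67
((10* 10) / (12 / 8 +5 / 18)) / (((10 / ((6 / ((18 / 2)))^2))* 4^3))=5/128 = 0.04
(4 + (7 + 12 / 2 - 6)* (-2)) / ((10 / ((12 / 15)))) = -4/5 = -0.80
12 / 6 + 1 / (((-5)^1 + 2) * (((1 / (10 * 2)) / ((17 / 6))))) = -152/9 = -16.89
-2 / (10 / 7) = -7/5 = -1.40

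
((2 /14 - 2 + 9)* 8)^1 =400/7 = 57.14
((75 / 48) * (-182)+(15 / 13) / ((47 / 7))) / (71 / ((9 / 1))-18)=1786095/63544 = 28.11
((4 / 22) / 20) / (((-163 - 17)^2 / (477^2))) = 0.06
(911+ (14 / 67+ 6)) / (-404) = -61453/27068 = -2.27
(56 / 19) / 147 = 0.02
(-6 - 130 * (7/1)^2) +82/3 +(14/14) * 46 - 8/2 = -6306.67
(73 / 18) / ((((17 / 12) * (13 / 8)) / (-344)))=-401792/663 = -606.02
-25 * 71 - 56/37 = -65731/37 = -1776.51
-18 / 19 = -0.95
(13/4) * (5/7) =65/28 = 2.32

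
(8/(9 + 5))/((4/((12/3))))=0.57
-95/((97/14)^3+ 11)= -260680/942857 = -0.28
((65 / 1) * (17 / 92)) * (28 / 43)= 7735/989 = 7.82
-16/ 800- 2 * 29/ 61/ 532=-4419/202825 = -0.02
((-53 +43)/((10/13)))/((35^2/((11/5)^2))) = -1573/30625 = -0.05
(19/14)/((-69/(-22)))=209/483 = 0.43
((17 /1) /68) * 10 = 5/2 = 2.50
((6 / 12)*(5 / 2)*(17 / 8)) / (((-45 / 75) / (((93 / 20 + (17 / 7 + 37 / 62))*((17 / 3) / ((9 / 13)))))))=-625747135/2249856 = -278.13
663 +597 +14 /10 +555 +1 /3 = 27251/15 = 1816.73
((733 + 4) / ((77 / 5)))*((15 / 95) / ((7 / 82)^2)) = 6757620/6517 = 1036.92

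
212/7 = 30.29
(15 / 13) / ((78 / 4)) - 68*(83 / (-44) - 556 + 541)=2134749/1859 = 1148.33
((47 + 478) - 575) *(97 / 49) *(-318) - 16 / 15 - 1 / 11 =254470141/8085 = 31474.35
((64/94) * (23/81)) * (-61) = -44896/3807 = -11.79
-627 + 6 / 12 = -626.50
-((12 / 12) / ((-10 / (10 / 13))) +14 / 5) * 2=-354/65 = -5.45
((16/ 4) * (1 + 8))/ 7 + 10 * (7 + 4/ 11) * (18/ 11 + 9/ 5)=218682/847 = 258.18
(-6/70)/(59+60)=-3/4165 = 0.00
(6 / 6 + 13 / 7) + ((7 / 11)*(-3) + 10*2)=1613/77 = 20.95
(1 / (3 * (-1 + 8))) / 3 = 1/63 = 0.02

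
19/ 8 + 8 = 83/8 = 10.38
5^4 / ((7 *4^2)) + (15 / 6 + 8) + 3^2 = 2809/112 = 25.08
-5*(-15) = 75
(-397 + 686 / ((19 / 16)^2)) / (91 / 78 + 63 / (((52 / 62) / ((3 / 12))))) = 10077288/2246503 = 4.49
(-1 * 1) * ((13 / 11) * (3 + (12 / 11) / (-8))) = -819/242 = -3.38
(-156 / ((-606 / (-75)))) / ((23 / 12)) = -23400/2323 = -10.07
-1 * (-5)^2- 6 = -31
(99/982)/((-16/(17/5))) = -0.02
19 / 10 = 1.90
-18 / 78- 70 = -913/13 = -70.23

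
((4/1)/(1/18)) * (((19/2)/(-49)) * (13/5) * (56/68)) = -17784/595 = -29.89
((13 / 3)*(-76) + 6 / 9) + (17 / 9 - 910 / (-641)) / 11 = -20837771/63459 = -328.37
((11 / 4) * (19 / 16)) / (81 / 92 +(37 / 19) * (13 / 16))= 91333/68876 = 1.33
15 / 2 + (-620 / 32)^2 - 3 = 24313/64 = 379.89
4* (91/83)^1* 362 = 131768/83 = 1587.57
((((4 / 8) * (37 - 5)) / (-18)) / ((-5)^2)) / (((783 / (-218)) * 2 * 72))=109/1585575 = 0.00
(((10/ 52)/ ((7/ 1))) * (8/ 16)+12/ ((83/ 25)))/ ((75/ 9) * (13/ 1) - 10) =65769/1782508 = 0.04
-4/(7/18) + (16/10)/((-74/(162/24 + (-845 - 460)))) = 23031/1295 = 17.78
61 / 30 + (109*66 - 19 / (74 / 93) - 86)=3932816/555 = 7086.15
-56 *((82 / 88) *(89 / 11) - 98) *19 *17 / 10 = 98993363/605 = 163625.39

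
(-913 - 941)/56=-927/28 = -33.11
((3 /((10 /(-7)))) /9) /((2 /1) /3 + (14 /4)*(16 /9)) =-21/620 = -0.03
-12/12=-1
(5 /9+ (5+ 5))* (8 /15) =152/27 = 5.63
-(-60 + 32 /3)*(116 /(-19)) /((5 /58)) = -3493.84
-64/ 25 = -2.56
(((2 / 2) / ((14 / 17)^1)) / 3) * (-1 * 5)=-85/42 = -2.02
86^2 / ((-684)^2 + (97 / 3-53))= 11094/701753 = 0.02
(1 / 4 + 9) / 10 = 37/40 = 0.92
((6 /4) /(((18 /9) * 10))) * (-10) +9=33/4 = 8.25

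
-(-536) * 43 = 23048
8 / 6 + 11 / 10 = 73/30 = 2.43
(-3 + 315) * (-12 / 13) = -288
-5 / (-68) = 5/68 = 0.07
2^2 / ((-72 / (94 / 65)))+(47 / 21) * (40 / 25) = 2867/819 = 3.50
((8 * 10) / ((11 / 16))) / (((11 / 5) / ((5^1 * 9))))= 288000/121 = 2380.17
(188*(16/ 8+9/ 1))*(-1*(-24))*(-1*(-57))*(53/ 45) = 16659808/5 = 3331961.60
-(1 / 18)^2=-1/324 = 0.00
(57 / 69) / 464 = 19/10672 = 0.00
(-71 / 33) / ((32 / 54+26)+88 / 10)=-0.06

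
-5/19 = -0.26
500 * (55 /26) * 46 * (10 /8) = 790625/13 = 60817.31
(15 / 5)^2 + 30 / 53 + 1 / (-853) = 432418/45209 = 9.56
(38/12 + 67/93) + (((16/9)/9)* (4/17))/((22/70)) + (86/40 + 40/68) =63608221/9391140 = 6.77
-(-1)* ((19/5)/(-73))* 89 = -1691/365 = -4.63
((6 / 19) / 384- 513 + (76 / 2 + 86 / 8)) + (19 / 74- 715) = -53045227/44992 = -1178.99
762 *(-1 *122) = -92964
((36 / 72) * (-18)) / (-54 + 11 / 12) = 108/637 = 0.17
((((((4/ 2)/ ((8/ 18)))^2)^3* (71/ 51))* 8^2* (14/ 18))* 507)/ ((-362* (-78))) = 127171863/12308 = 10332.46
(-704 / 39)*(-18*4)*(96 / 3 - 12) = 337920/13 = 25993.85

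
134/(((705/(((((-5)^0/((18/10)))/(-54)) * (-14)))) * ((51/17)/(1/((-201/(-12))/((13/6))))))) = 364/308367 = 0.00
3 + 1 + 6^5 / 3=2596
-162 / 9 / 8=-9/4 = -2.25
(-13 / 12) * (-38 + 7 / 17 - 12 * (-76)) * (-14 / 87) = 450905/2958 = 152.44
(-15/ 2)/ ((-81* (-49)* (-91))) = 5/240786 = 0.00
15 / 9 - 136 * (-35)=14285/3 = 4761.67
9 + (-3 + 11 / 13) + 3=128/13 = 9.85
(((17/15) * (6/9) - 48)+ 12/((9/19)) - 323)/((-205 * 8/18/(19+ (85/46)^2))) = 736145509/8675600 = 84.85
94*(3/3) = 94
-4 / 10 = -2/5 = -0.40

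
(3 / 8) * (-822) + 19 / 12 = -920/3 = -306.67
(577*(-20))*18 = -207720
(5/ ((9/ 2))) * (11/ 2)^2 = 605/18 = 33.61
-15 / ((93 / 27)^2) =-1215/961 = -1.26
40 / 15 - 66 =-63.33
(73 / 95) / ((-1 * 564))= -73/53580 = 0.00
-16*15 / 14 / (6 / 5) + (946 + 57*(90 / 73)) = 512016/511 = 1001.99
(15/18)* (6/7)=5/7 = 0.71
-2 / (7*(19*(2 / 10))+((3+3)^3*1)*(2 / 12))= -10/313 = -0.03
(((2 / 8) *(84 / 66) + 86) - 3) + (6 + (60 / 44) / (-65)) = 25539/286 = 89.30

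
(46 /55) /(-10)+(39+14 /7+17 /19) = 41.81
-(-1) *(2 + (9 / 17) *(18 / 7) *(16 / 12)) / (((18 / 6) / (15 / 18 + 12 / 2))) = 9307/1071 = 8.69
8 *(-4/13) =-32/13 = -2.46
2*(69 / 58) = 69/29 = 2.38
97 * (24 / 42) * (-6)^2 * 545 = 1087508.57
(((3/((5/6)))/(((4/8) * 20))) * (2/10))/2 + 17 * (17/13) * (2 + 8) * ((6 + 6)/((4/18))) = 39015117/3250 = 12004.65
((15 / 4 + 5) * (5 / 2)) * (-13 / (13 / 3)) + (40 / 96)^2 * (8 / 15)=-14155/216 = -65.53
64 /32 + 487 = 489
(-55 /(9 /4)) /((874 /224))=-24640/3933 = -6.26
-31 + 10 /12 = -181/6 = -30.17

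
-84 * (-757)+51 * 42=65730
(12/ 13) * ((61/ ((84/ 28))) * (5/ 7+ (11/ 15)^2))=481168/20475 = 23.50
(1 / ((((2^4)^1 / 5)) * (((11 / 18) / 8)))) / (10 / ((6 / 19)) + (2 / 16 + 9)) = 1080/10769 = 0.10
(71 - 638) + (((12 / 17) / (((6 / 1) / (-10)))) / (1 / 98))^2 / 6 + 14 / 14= 1430078/867 = 1649.46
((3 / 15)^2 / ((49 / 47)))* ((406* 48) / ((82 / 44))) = 2878656/7175 = 401.21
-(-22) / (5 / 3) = 13.20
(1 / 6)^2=1/36 = 0.03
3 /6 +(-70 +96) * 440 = 22881/2 = 11440.50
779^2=606841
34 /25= 1.36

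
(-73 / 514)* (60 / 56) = -1095/7196 = -0.15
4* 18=72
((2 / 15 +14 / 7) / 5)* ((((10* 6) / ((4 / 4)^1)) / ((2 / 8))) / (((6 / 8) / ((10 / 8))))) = 512/3 = 170.67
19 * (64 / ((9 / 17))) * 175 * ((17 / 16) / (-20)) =-192185/9 = -21353.89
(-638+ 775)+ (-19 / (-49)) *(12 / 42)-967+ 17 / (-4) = -1144439/1372 = -834.14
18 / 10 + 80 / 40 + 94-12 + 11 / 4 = 1771/20 = 88.55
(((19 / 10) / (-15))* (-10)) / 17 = 19/255 = 0.07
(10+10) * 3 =60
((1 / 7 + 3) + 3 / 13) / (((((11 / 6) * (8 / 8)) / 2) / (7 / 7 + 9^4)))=24174408/1001 = 24150.26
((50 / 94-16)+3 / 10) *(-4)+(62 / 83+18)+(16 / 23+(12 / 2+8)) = 42221392/448615 = 94.11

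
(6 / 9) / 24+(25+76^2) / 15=69617/180 = 386.76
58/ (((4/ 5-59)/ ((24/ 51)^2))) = -18560/84099 = -0.22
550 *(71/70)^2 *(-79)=-4380629/98 = -44700.30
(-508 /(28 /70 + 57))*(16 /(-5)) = 8128/287 = 28.32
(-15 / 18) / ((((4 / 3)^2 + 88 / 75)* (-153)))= 125/67728 = 0.00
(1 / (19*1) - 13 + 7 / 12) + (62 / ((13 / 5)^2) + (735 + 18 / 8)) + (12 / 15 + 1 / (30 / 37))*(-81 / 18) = 139660691/192660 = 724.91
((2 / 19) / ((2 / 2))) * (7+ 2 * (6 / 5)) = 94/95 = 0.99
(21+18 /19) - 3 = 360/19 = 18.95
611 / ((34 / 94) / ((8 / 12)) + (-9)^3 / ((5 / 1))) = -287170/68271 = -4.21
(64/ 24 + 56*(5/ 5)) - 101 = -127/3 = -42.33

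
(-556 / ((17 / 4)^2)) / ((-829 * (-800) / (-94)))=26132/5989525 = 0.00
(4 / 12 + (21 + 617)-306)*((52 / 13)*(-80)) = -319040/3 = -106346.67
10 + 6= 16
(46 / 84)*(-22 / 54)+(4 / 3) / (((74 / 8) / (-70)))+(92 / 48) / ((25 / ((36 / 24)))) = -42789583/4195800 = -10.20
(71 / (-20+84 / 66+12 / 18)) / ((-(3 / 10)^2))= 19525/447 = 43.68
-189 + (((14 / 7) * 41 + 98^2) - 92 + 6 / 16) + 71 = 75811/8 = 9476.38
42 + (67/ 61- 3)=2446/61 = 40.10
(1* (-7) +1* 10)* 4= 12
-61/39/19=-61/741 = -0.08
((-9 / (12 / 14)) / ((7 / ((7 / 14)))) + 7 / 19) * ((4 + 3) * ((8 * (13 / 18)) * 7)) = -18473/171 = -108.03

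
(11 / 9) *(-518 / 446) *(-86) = 245014/2007 = 122.08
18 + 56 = 74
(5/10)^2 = 1/4 = 0.25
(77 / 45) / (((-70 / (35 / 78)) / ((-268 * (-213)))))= -366289/585 = -626.14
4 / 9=0.44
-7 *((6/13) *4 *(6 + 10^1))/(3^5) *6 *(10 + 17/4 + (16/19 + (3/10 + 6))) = -3641792/33345 = -109.22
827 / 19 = 43.53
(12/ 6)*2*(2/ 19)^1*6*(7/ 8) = 42/19 = 2.21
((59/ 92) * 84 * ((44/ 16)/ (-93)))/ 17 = -4543/48484 = -0.09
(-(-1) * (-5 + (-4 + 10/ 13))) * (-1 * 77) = 8239/13 = 633.77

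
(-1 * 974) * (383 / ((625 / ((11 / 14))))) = -2051731/4375 = -468.97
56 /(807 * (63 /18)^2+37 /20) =140/24719 = 0.01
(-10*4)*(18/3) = -240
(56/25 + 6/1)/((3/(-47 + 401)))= 972.32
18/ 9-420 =-418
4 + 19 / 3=31/3 = 10.33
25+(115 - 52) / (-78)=629/26 = 24.19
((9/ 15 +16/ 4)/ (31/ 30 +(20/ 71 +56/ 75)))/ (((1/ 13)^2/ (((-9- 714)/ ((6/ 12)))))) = -306971340/563 = -545242.17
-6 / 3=-2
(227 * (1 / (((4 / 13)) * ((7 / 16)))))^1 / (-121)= -11804/847 = -13.94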